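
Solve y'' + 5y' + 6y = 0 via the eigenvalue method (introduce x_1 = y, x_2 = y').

y(t) = K_1e^(-3t) + K_2e^(-2t)

Let x_1 = y, x_2 = y'. Then x_1' = x_2 and x_2' = -6x_1 - 5x_2.
A = [[0,1],[-6,-5]]; det(A-λI) = λ^2 + 5λ + 6.
Eigenvalues λ = -3, -2 with eigenvectors (1,-3), (1,-2).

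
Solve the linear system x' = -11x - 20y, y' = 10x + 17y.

x(t) = 3c_1e^(3t)sin(2t) + c_1e^(3t)cos(2t) + c_2e^(3t)sin(2t) - 3c_2e^(3t)cos(2t), y(t) = -2c_1e^(3t)sin(2t) - c_1e^(3t)cos(2t) - c_2e^(3t)sin(2t) + 2c_2e^(3t)cos(2t)

Coefficient matrix A = [[-11, -20], [10, 17]].
Characteristic polynomial det(A - λI) = λ^2 - 6λ + 13 = 0.
Eigenvalues λ = 3 ± 2i (complex conjugate pair).
For λ=3+2i: an eigenvector is (1,-1) - i(3,-2) = (1 - 3i, -1 + 2i).
A real fundamental pair from Re and Im of e^((3+2i)t)v: X_1 = e^(3t)(cos(2t)·(1,-1) + sin(2t)·(3,-2)), X_2 = e^(3t)(sin(2t)·(1,-1) - cos(2t)·(3,-2)).
General solution: c_1X_1 + c_2X_2.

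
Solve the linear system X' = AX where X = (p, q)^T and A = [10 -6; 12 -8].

Coefficient matrix A = [[10, -6], [12, -8]].
Characteristic polynomial det(A - λI) = λ^2 - 2λ - 8 = 0.
Eigenvalues λ = -2, 4.
For λ=-2: (A-λI) row 1 is [12, -6], so an eigenvector is (-1, -2).
For λ=4: (A-λI) row 1 is [6, -6], so an eigenvector is (-1, -1).
General solution: C_1e^(-2t)(-1,-2) + C_2e^(4t)(-1,-1).

p(t) = -C_1e^(-2t) - C_2e^(4t), q(t) = -2C_1e^(-2t) - C_2e^(4t)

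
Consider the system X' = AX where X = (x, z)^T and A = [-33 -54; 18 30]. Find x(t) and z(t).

Coefficient matrix A = [[-33, -54], [18, 30]].
Characteristic polynomial det(A - λI) = λ^2 + 3λ - 18 = 0.
Eigenvalues λ = 3, -6.
For λ=3: (A-λI) row 1 is [-36, -54], so an eigenvector is (3, -2).
For λ=-6: (A-λI) row 1 is [-27, -54], so an eigenvector is (2, -1).
General solution: K_1e^(3t)(3,-2) + K_2e^(-6t)(2,-1).

x(t) = 3K_1e^(3t) + 2K_2e^(-6t), z(t) = -2K_1e^(3t) - K_2e^(-6t)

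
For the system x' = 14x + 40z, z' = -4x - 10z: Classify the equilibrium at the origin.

A = [[14,40],[-4,-10]]; det(A-λI) = λ^2 - 4λ + 20.
λ = 2 ± 4i: positive real part.

unstable spiral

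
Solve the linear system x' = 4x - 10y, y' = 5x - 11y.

x(t) = -2C_1e^(-t) - C_2e^(-6t), y(t) = -C_1e^(-t) - C_2e^(-6t)

Coefficient matrix A = [[4, -10], [5, -11]].
Characteristic polynomial det(A - λI) = λ^2 + 7λ + 6 = 0.
Eigenvalues λ = -1, -6.
For λ=-1: (A-λI) row 1 is [5, -10], so an eigenvector is (-2, -1).
For λ=-6: (A-λI) row 1 is [10, -10], so an eigenvector is (-1, -1).
General solution: C_1e^(-t)(-2,-1) + C_2e^(-6t)(-1,-1).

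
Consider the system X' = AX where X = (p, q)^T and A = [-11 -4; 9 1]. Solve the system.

Coefficient matrix A = [[-11, -4], [9, 1]].
Characteristic polynomial det(A - λI) = λ^2 + 10λ + 25 = 0.
Single eigenvalue λ = -5 with algebraic multiplicity 2.
Eigenvector v = (2,-3); generalized eigenvector w with (A-λI)w=v is (1,-2).
General solution: e^(-5t)[c_1·v + c_2·(t·v + w)].

p(t) = 2c_1e^(-5t) + 2c_2te^(-5t) + c_2e^(-5t), q(t) = -3c_1e^(-5t) - 3c_2te^(-5t) - 2c_2e^(-5t)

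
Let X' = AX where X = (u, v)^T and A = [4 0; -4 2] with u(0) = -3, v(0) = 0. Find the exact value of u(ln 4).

A = [[4,0],[-4,2]]; eigenvalues λ = 4, 2.
Eigenvectors: (-1,2) for λ=4, (0,1) for λ=2.
From the initial condition, c_1 = 3, c_2 = -6.
u(ln 4) = (3)(4^4)(-1) + (-6)(4^2)(0) = -768.

-768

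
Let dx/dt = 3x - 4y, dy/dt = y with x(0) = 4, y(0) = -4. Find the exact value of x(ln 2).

80

A = [[3,-4],[0,1]]; eigenvalues λ = 1, 3.
Eigenvectors: (2,1) for λ=1, (-1,0) for λ=3.
From the initial condition, c_1 = -4, c_2 = -12.
x(ln 2) = (-4)(2^1)(2) + (-12)(2^3)(-1) = 80.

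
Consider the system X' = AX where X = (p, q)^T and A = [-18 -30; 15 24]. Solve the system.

p(t) = c_1e^(3t)sin(3t) - 3c_1e^(3t)cos(3t) - 3c_2e^(3t)sin(3t) - c_2e^(3t)cos(3t), q(t) = -c_1e^(3t)sin(3t) + 2c_1e^(3t)cos(3t) + 2c_2e^(3t)sin(3t) + c_2e^(3t)cos(3t)

Coefficient matrix A = [[-18, -30], [15, 24]].
Characteristic polynomial det(A - λI) = λ^2 - 6λ + 18 = 0.
Eigenvalues λ = 3 ± 3i (complex conjugate pair).
For λ=3+3i: an eigenvector is (-3,2) - i(1,-1) = (-3 - i, 2 + i).
A real fundamental pair from Re and Im of e^((3+3i)t)v: X_1 = e^(3t)(cos(3t)·(-3,2) + sin(3t)·(1,-1)), X_2 = e^(3t)(sin(3t)·(-3,2) - cos(3t)·(1,-1)).
General solution: c_1X_1 + c_2X_2.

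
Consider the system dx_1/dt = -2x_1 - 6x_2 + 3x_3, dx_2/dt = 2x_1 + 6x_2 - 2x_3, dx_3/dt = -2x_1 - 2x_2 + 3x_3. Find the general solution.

Coefficient matrix A = [[-2, -6, 3], [2, 6, -2], [-2, -2, 3]].
det(A - λI) = 0 gives eigenvalues λ = 2, 4, 1.
For λ=2: eigenvector (0,1,2).
For λ=4: eigenvector (1,-1,0).
For λ=1: eigenvector (-1,0,-1).
General solution: c_1e^(2t)(0,1,2) + c_2e^(4t)(1,-1,0) + c_3e^(t)(-1,0,-1).

x_1(t) = c_2e^(4t) - c_3e^(t), x_2(t) = c_1e^(2t) - c_2e^(4t), x_3(t) = 2c_1e^(2t) - c_3e^(t)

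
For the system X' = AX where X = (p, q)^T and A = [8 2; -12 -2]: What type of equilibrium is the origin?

unstable node

A = [[8,2],[-12,-2]]; det(A-λI) = λ^2 - 6λ + 8.
λ = 4, 2: both positive.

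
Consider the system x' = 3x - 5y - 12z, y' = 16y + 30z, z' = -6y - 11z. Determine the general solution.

x(t) = C_1e^(3t) - C_2e^(4t) + C_3e^(t), y(t) = 5C_2e^(4t) - 2C_3e^(t), z(t) = -2C_2e^(4t) + C_3e^(t)

Coefficient matrix A = [[3, -5, -12], [0, 16, 30], [0, -6, -11]].
det(A - λI) = 0 gives eigenvalues λ = 3, 4, 1.
For λ=3: eigenvector (1,0,0).
For λ=4: eigenvector (-1,5,-2).
For λ=1: eigenvector (1,-2,1).
General solution: C_1e^(3t)(1,0,0) + C_2e^(4t)(-1,5,-2) + C_3e^(t)(1,-2,1).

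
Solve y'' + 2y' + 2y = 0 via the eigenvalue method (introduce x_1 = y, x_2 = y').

y(t) = K_1e^(-t)cos(t) + K_2e^(-t)sin(t)

Let x_1 = y, x_2 = y'. Then x_1' = x_2 and x_2' = -2x_1 - 2x_2.
A = [[0,1],[-2,-2]]; det(A-λI) = λ^2 + 2λ + 2.
Eigenvalues λ = -1 ± i.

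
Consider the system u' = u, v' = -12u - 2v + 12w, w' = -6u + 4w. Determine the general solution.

u(t) = K_1e^(t), v(t) = 4K_1e^(t) + K_2e^(-2t) + 2K_3e^(4t), w(t) = 2K_1e^(t) + K_3e^(4t)

Coefficient matrix A = [[1, 0, 0], [-12, -2, 12], [-6, 0, 4]].
det(A - λI) = 0 gives eigenvalues λ = 1, -2, 4.
For λ=1: eigenvector (1,4,2).
For λ=-2: eigenvector (0,1,0).
For λ=4: eigenvector (0,2,1).
General solution: K_1e^(t)(1,4,2) + K_2e^(-2t)(0,1,0) + K_3e^(4t)(0,2,1).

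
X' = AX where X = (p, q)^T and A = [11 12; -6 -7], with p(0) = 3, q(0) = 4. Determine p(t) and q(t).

Coefficient matrix A = [[11, 12], [-6, -7]].
Characteristic polynomial det(A - λI) = λ^2 - 4λ - 5 = 0.
Eigenvalues λ = 5, -1.
For λ=5: (A-λI) row 1 is [6, 12], so an eigenvector is (-2, 1).
For λ=-1: (A-λI) row 1 is [12, 12], so an eigenvector is (1, -1).
General solution: C_1e^(5t)(-2,1) + C_2e^(-t)(1,-1).
Applying p(0)=3, q(0)=4 gives C_1=-7, C_2=-11.

p(t) = 14e^(5t) - 11e^(-t), q(t) = -7e^(5t) + 11e^(-t)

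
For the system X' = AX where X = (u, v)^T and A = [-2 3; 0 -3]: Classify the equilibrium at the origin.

A = [[-2,3],[0,-3]]; det(A-λI) = λ^2 + 5λ + 6.
λ = -3, -2: both negative.

stable node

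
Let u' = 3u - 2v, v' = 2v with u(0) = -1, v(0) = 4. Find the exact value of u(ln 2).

-40

A = [[3,-2],[0,2]]; eigenvalues λ = 3, 2.
Eigenvectors: (-1,0) for λ=3, (2,1) for λ=2.
From the initial condition, c_1 = 9, c_2 = 4.
u(ln 2) = (9)(2^3)(-1) + (4)(2^2)(2) = -40.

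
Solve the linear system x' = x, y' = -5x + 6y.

x(t) = c_1e^(t), y(t) = c_1e^(t) - c_2e^(6t)

Coefficient matrix A = [[1, 0], [-5, 6]].
Characteristic polynomial det(A - λI) = λ^2 - 7λ + 6 = 0.
Eigenvalues λ = 1, 6.
For λ=1: (A-λI) row 2 is [-5, 5], so an eigenvector is (1, 1).
For λ=6: (A-λI) row 1 is [-5, 0], so an eigenvector is (0, -1).
General solution: c_1e^(t)(1,1) + c_2e^(6t)(0,-1).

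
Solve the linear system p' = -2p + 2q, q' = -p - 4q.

p(t) = -K_1e^(-3t)sin(t) - K_1e^(-3t)cos(t) - K_2e^(-3t)sin(t) + K_2e^(-3t)cos(t), q(t) = K_1e^(-3t)sin(t) - K_2e^(-3t)cos(t)

Coefficient matrix A = [[-2, 2], [-1, -4]].
Characteristic polynomial det(A - λI) = λ^2 + 6λ + 10 = 0.
Eigenvalues λ = -3 ± i (complex conjugate pair).
For λ=-3+i: an eigenvector is (-1,0) - i(-1,1) = (-1 + i, 0 - i).
A real fundamental pair from Re and Im of e^((-3+i)t)v: X_1 = e^(-3t)(cos(t)·(-1,0) + sin(t)·(-1,1)), X_2 = e^(-3t)(sin(t)·(-1,0) - cos(t)·(-1,1)).
General solution: K_1X_1 + K_2X_2.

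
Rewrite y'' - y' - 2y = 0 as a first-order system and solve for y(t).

y(t) = C_1e^(-t) + C_2e^(2t)

Let x_1 = y, x_2 = y'. Then x_1' = x_2 and x_2' = 2x_1 + x_2.
A = [[0,1],[2,1]]; det(A-λI) = λ^2 - λ - 2.
Eigenvalues λ = -1, 2 with eigenvectors (1,-1), (1,2).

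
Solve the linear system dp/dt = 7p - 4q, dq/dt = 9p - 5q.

Coefficient matrix A = [[7, -4], [9, -5]].
Characteristic polynomial det(A - λI) = λ^2 - 2λ + 1 = 0.
Single eigenvalue λ = 1 with algebraic multiplicity 2.
Eigenvector v = (2,3); generalized eigenvector w with (A-λI)w=v is (-1,-2).
General solution: e^(t)[c_1·v + c_2·(t·v + w)].

p(t) = 2c_1e^(t) + 2c_2te^(t) - c_2e^(t), q(t) = 3c_1e^(t) + 3c_2te^(t) - 2c_2e^(t)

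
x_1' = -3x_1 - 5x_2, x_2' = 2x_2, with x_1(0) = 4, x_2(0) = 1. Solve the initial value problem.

x_1(t) = -e^(2t) + 5e^(-3t), x_2(t) = e^(2t)

Coefficient matrix A = [[-3, -5], [0, 2]].
Characteristic polynomial det(A - λI) = λ^2 + λ - 6 = 0.
Eigenvalues λ = 2, -3.
For λ=2: (A-λI) row 1 is [-5, -5], so an eigenvector is (-1, 1).
For λ=-3: (A-λI) row 1 is [0, -5], so an eigenvector is (-1, 0).
General solution: K_1e^(2t)(-1,1) + K_2e^(-3t)(-1,0).
Applying x_1(0)=4, x_2(0)=1 gives K_1=1, K_2=-5.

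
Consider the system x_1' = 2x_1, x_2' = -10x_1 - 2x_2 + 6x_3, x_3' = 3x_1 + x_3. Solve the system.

Coefficient matrix A = [[2, 0, 0], [-10, -2, 6], [3, 0, 1]].
det(A - λI) = 0 gives eigenvalues λ = 1, -2, 2.
For λ=1: eigenvector (0,-2,-1).
For λ=-2: eigenvector (0,1,0).
For λ=2: eigenvector (1,2,3).
General solution: C_1e^(t)(0,-2,-1) + C_2e^(-2t)(0,1,0) + C_3e^(2t)(1,2,3).

x_1(t) = C_3e^(2t), x_2(t) = -2C_1e^(t) + C_2e^(-2t) + 2C_3e^(2t), x_3(t) = -C_1e^(t) + 3C_3e^(2t)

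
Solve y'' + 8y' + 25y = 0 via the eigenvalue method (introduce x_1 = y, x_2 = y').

Let x_1 = y, x_2 = y'. Then x_1' = x_2 and x_2' = -25x_1 - 8x_2.
A = [[0,1],[-25,-8]]; det(A-λI) = λ^2 + 8λ + 25.
Eigenvalues λ = -4 ± 3i.

y(t) = C_1e^(-4t)cos(3t) + C_2e^(-4t)sin(3t)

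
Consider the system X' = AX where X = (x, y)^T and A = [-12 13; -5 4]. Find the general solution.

x(t) = -3K_1e^(-4t)sin(t) + 2K_1e^(-4t)cos(t) + 2K_2e^(-4t)sin(t) + 3K_2e^(-4t)cos(t), y(t) = -2K_1e^(-4t)sin(t) + K_1e^(-4t)cos(t) + K_2e^(-4t)sin(t) + 2K_2e^(-4t)cos(t)

Coefficient matrix A = [[-12, 13], [-5, 4]].
Characteristic polynomial det(A - λI) = λ^2 + 8λ + 17 = 0.
Eigenvalues λ = -4 ± i (complex conjugate pair).
For λ=-4+i: an eigenvector is (2,1) - i(-3,-2) = (2 + 3i, 1 + 2i).
A real fundamental pair from Re and Im of e^((-4+i)t)v: X_1 = e^(-4t)(cos(t)·(2,1) + sin(t)·(-3,-2)), X_2 = e^(-4t)(sin(t)·(2,1) - cos(t)·(-3,-2)).
General solution: K_1X_1 + K_2X_2.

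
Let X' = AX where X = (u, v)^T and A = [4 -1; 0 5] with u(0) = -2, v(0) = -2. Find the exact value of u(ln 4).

1024

A = [[4,-1],[0,5]]; eigenvalues λ = 5, 4.
Eigenvectors: (1,-1) for λ=5, (1,0) for λ=4.
From the initial condition, c_1 = 2, c_2 = -4.
u(ln 4) = (2)(4^5)(1) + (-4)(4^4)(1) = 1024.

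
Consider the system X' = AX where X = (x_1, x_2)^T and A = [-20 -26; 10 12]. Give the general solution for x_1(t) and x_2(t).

Coefficient matrix A = [[-20, -26], [10, 12]].
Characteristic polynomial det(A - λI) = λ^2 + 8λ + 20 = 0.
Eigenvalues λ = -4 ± 2i (complex conjugate pair).
For λ=-4+2i: an eigenvector is (-2,1) - i(3,-2) = (-2 - 3i, 1 + 2i).
A real fundamental pair from Re and Im of e^((-4+2i)t)v: X_1 = e^(-4t)(cos(2t)·(-2,1) + sin(2t)·(3,-2)), X_2 = e^(-4t)(sin(2t)·(-2,1) - cos(2t)·(3,-2)).
General solution: K_1X_1 + K_2X_2.

x_1(t) = 3K_1e^(-4t)sin(2t) - 2K_1e^(-4t)cos(2t) - 2K_2e^(-4t)sin(2t) - 3K_2e^(-4t)cos(2t), x_2(t) = -2K_1e^(-4t)sin(2t) + K_1e^(-4t)cos(2t) + K_2e^(-4t)sin(2t) + 2K_2e^(-4t)cos(2t)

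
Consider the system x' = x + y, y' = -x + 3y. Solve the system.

Coefficient matrix A = [[1, 1], [-1, 3]].
Characteristic polynomial det(A - λI) = λ^2 - 4λ + 4 = 0.
Single eigenvalue λ = 2 with algebraic multiplicity 2.
Eigenvector v = (1,1); generalized eigenvector w with (A-λI)w=v is (1,2).
General solution: e^(2t)[C_1·v + C_2·(t·v + w)].

x(t) = C_1e^(2t) + C_2te^(2t) + C_2e^(2t), y(t) = C_1e^(2t) + C_2te^(2t) + 2C_2e^(2t)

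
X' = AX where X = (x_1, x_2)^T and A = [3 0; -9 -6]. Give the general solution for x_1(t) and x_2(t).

x_1(t) = -C_1e^(3t), x_2(t) = C_1e^(3t) + C_2e^(-6t)

Coefficient matrix A = [[3, 0], [-9, -6]].
Characteristic polynomial det(A - λI) = λ^2 + 3λ - 18 = 0.
Eigenvalues λ = 3, -6.
For λ=3: (A-λI) row 2 is [-9, -9], so an eigenvector is (-1, 1).
For λ=-6: (A-λI) row 1 is [9, 0], so an eigenvector is (0, 1).
General solution: C_1e^(3t)(-1,1) + C_2e^(-6t)(0,1).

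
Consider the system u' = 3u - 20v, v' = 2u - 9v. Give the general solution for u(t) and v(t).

u(t) = 3c_1e^(-3t)sin(2t) + c_1e^(-3t)cos(2t) + c_2e^(-3t)sin(2t) - 3c_2e^(-3t)cos(2t), v(t) = c_1e^(-3t)sin(2t) - c_2e^(-3t)cos(2t)

Coefficient matrix A = [[3, -20], [2, -9]].
Characteristic polynomial det(A - λI) = λ^2 + 6λ + 13 = 0.
Eigenvalues λ = -3 ± 2i (complex conjugate pair).
For λ=-3+2i: an eigenvector is (1,0) - i(3,1) = (1 - 3i, 0 - i).
A real fundamental pair from Re and Im of e^((-3+2i)t)v: X_1 = e^(-3t)(cos(2t)·(1,0) + sin(2t)·(3,1)), X_2 = e^(-3t)(sin(2t)·(1,0) - cos(2t)·(3,1)).
General solution: c_1X_1 + c_2X_2.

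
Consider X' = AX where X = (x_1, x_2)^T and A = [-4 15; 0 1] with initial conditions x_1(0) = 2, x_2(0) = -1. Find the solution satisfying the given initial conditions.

x_1(t) = -3e^(t) + 5e^(-4t), x_2(t) = -e^(t)

Coefficient matrix A = [[-4, 15], [0, 1]].
Characteristic polynomial det(A - λI) = λ^2 + 3λ - 4 = 0.
Eigenvalues λ = 1, -4.
For λ=1: (A-λI) row 1 is [-5, 15], so an eigenvector is (-3, -1).
For λ=-4: (A-λI) row 1 is [0, 15], so an eigenvector is (1, 0).
General solution: K_1e^(t)(-3,-1) + K_2e^(-4t)(1,0).
Applying x_1(0)=2, x_2(0)=-1 gives K_1=1, K_2=5.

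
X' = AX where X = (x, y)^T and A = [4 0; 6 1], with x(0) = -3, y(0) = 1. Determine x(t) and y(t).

Coefficient matrix A = [[4, 0], [6, 1]].
Characteristic polynomial det(A - λI) = λ^2 - 5λ + 4 = 0.
Eigenvalues λ = 4, 1.
For λ=4: (A-λI) row 2 is [6, -3], so an eigenvector is (-1, -2).
For λ=1: (A-λI) row 1 is [3, 0], so an eigenvector is (0, -1).
General solution: C_1e^(4t)(-1,-2) + C_2e^(t)(0,-1).
Applying x(0)=-3, y(0)=1 gives C_1=3, C_2=-7.

x(t) = -3e^(4t), y(t) = -6e^(4t) + 7e^(t)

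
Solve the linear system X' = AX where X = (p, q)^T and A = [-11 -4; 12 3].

Coefficient matrix A = [[-11, -4], [12, 3]].
Characteristic polynomial det(A - λI) = λ^2 + 8λ + 15 = 0.
Eigenvalues λ = -5, -3.
For λ=-5: (A-λI) row 1 is [-6, -4], so an eigenvector is (2, -3).
For λ=-3: (A-λI) row 1 is [-8, -4], so an eigenvector is (1, -2).
General solution: K_1e^(-5t)(2,-3) + K_2e^(-3t)(1,-2).

p(t) = 2K_1e^(-5t) + K_2e^(-3t), q(t) = -3K_1e^(-5t) - 2K_2e^(-3t)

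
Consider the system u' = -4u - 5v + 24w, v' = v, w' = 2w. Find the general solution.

Coefficient matrix A = [[-4, -5, 24], [0, 1, 0], [0, 0, 2]].
det(A - λI) = 0 gives eigenvalues λ = 1, -4, 2.
For λ=1: eigenvector (-1,1,0).
For λ=-4: eigenvector (1,0,0).
For λ=2: eigenvector (4,0,1).
General solution: C_1e^(t)(-1,1,0) + C_2e^(-4t)(1,0,0) + C_3e^(2t)(4,0,1).

u(t) = -C_1e^(t) + C_2e^(-4t) + 4C_3e^(2t), v(t) = C_1e^(t), w(t) = C_3e^(2t)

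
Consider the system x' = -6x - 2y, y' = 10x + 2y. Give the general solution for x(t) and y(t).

Coefficient matrix A = [[-6, -2], [10, 2]].
Characteristic polynomial det(A - λI) = λ^2 + 4λ + 8 = 0.
Eigenvalues λ = -2 ± 2i (complex conjugate pair).
For λ=-2+2i: an eigenvector is (1,-2) - i(0,1) = (1, -2 - i).
A real fundamental pair from Re and Im of e^((-2+2i)t)v: X_1 = e^(-2t)(cos(2t)·(1,-2) + sin(2t)·(0,1)), X_2 = e^(-2t)(sin(2t)·(1,-2) - cos(2t)·(0,1)).
General solution: c_1X_1 + c_2X_2.

x(t) = c_1e^(-2t)cos(2t) + c_2e^(-2t)sin(2t), y(t) = c_1e^(-2t)sin(2t) - 2c_1e^(-2t)cos(2t) - 2c_2e^(-2t)sin(2t) - c_2e^(-2t)cos(2t)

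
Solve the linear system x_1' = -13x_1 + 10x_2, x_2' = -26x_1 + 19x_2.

Coefficient matrix A = [[-13, 10], [-26, 19]].
Characteristic polynomial det(A - λI) = λ^2 - 6λ + 13 = 0.
Eigenvalues λ = 3 ± 2i (complex conjugate pair).
For λ=3+2i: an eigenvector is (-1,-2) - i(-2,-3) = (-1 + 2i, -2 + 3i).
A real fundamental pair from Re and Im of e^((3+2i)t)v: X_1 = e^(3t)(cos(2t)·(-1,-2) + sin(2t)·(-2,-3)), X_2 = e^(3t)(sin(2t)·(-1,-2) - cos(2t)·(-2,-3)).
General solution: C_1X_1 + C_2X_2.

x_1(t) = -2C_1e^(3t)sin(2t) - C_1e^(3t)cos(2t) - C_2e^(3t)sin(2t) + 2C_2e^(3t)cos(2t), x_2(t) = -3C_1e^(3t)sin(2t) - 2C_1e^(3t)cos(2t) - 2C_2e^(3t)sin(2t) + 3C_2e^(3t)cos(2t)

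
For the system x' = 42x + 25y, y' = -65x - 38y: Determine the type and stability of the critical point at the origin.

A = [[42,25],[-65,-38]]; det(A-λI) = λ^2 - 4λ + 29.
λ = 2 ± 5i: positive real part.

unstable spiral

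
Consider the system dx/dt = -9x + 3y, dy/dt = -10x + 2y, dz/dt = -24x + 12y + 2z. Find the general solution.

Coefficient matrix A = [[-9, 3, 0], [-10, 2, 0], [-24, 12, 2]].
det(A - λI) = 0 gives eigenvalues λ = -3, -4, 2.
For λ=-3: eigenvector (1,2,0).
For λ=-4: eigenvector (-3,-5,-2).
For λ=2: eigenvector (0,0,1).
General solution: c_1e^(-3t)(1,2,0) + c_2e^(-4t)(-3,-5,-2) + c_3e^(2t)(0,0,1).

x(t) = c_1e^(-3t) - 3c_2e^(-4t), y(t) = 2c_1e^(-3t) - 5c_2e^(-4t), z(t) = -2c_2e^(-4t) + c_3e^(2t)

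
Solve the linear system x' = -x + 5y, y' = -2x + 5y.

Coefficient matrix A = [[-1, 5], [-2, 5]].
Characteristic polynomial det(A - λI) = λ^2 - 4λ + 5 = 0.
Eigenvalues λ = 2 ± i (complex conjugate pair).
For λ=2+i: an eigenvector is (-1,-1) - i(-2,-1) = (-1 + 2i, -1 + i).
A real fundamental pair from Re and Im of e^((2+i)t)v: X_1 = e^(2t)(cos(t)·(-1,-1) + sin(t)·(-2,-1)), X_2 = e^(2t)(sin(t)·(-1,-1) - cos(t)·(-2,-1)).
General solution: K_1X_1 + K_2X_2.

x(t) = -2K_1e^(2t)sin(t) - K_1e^(2t)cos(t) - K_2e^(2t)sin(t) + 2K_2e^(2t)cos(t), y(t) = -K_1e^(2t)sin(t) - K_1e^(2t)cos(t) - K_2e^(2t)sin(t) + K_2e^(2t)cos(t)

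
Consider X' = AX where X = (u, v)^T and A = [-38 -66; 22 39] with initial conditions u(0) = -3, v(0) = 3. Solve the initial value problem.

Coefficient matrix A = [[-38, -66], [22, 39]].
Characteristic polynomial det(A - λI) = λ^2 - λ - 30 = 0.
Eigenvalues λ = 6, -5.
For λ=6: (A-λI) row 1 is [-44, -66], so an eigenvector is (3, -2).
For λ=-5: (A-λI) row 1 is [-33, -66], so an eigenvector is (-2, 1).
General solution: C_1e^(6t)(3,-2) + C_2e^(-5t)(-2,1).
Applying u(0)=-3, v(0)=3 gives C_1=-3, C_2=-3.

u(t) = -9e^(6t) + 6e^(-5t), v(t) = 6e^(6t) - 3e^(-5t)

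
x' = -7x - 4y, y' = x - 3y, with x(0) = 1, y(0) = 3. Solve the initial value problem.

Coefficient matrix A = [[-7, -4], [1, -3]].
Characteristic polynomial det(A - λI) = λ^2 + 10λ + 25 = 0.
Single eigenvalue λ = -5 with algebraic multiplicity 2.
Eigenvector v = (2,-1); generalized eigenvector w with (A-λI)w=v is (3,-2).
General solution: e^(-5t)[c_1·v + c_2·(t·v + w)].
Applying x(0)=1, y(0)=3 gives c_1=11, c_2=-7.

x(t) = -14te^(-5t) + e^(-5t), y(t) = 7te^(-5t) + 3e^(-5t)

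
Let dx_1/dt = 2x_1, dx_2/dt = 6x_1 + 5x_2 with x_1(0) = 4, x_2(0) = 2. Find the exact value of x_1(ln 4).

64

A = [[2,0],[6,5]]; eigenvalues λ = 5, 2.
Eigenvectors: (0,1) for λ=5, (1,-2) for λ=2.
From the initial condition, c_1 = 10, c_2 = 4.
x_1(ln 4) = (10)(4^5)(0) + (4)(4^2)(1) = 64.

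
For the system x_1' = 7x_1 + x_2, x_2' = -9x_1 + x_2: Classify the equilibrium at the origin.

unstable improper node

A = [[7,1],[-9,1]]; det(A-λI) = λ^2 - 8λ + 16.
repeated λ = 4 with a single eigenvector.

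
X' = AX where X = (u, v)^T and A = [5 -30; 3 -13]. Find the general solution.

u(t) = -K_1e^(-4t)sin(3t) + 3K_1e^(-4t)cos(3t) + 3K_2e^(-4t)sin(3t) + K_2e^(-4t)cos(3t), v(t) = K_1e^(-4t)cos(3t) + K_2e^(-4t)sin(3t)

Coefficient matrix A = [[5, -30], [3, -13]].
Characteristic polynomial det(A - λI) = λ^2 + 8λ + 25 = 0.
Eigenvalues λ = -4 ± 3i (complex conjugate pair).
For λ=-4+3i: an eigenvector is (3,1) - i(-1,0) = (3 + i, 1).
A real fundamental pair from Re and Im of e^((-4+3i)t)v: X_1 = e^(-4t)(cos(3t)·(3,1) + sin(3t)·(-1,0)), X_2 = e^(-4t)(sin(3t)·(3,1) - cos(3t)·(-1,0)).
General solution: K_1X_1 + K_2X_2.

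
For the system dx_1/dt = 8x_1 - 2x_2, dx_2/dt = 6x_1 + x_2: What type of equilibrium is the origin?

unstable node

A = [[8,-2],[6,1]]; det(A-λI) = λ^2 - 9λ + 20.
λ = 4, 5: both positive.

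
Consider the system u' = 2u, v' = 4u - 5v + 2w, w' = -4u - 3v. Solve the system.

Coefficient matrix A = [[2, 0, 0], [4, -5, 2], [-4, -3, 0]].
det(A - λI) = 0 gives eigenvalues λ = 2, -3, -2.
For λ=2: eigenvector (1,0,-2).
For λ=-3: eigenvector (0,1,1).
For λ=-2: eigenvector (0,2,3).
General solution: K_1e^(2t)(1,0,-2) + K_2e^(-3t)(0,1,1) + K_3e^(-2t)(0,2,3).

u(t) = K_1e^(2t), v(t) = K_2e^(-3t) + 2K_3e^(-2t), w(t) = -2K_1e^(2t) + K_2e^(-3t) + 3K_3e^(-2t)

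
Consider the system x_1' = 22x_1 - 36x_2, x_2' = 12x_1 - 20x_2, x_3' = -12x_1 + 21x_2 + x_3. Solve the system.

Coefficient matrix A = [[22, -36, 0], [12, -20, 0], [-12, 21, 1]].
det(A - λI) = 0 gives eigenvalues λ = -2, 1, 4.
For λ=-2: eigenvector (-3,-2,2).
For λ=1: eigenvector (0,0,1).
For λ=4: eigenvector (2,1,-1).
General solution: C_1e^(-2t)(-3,-2,2) + C_2e^(t)(0,0,1) + C_3e^(4t)(2,1,-1).

x_1(t) = -3C_1e^(-2t) + 2C_3e^(4t), x_2(t) = -2C_1e^(-2t) + C_3e^(4t), x_3(t) = 2C_1e^(-2t) + C_2e^(t) - C_3e^(4t)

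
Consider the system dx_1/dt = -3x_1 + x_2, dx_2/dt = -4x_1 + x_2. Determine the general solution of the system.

x_1(t) = -K_1e^(-t) - K_2te^(-t) - K_2e^(-t), x_2(t) = -2K_1e^(-t) - 2K_2te^(-t) - 3K_2e^(-t)

Coefficient matrix A = [[-3, 1], [-4, 1]].
Characteristic polynomial det(A - λI) = λ^2 + 2λ + 1 = 0.
Single eigenvalue λ = -1 with algebraic multiplicity 2.
Eigenvector v = (-1,-2); generalized eigenvector w with (A-λI)w=v is (-1,-3).
General solution: e^(-t)[K_1·v + K_2·(t·v + w)].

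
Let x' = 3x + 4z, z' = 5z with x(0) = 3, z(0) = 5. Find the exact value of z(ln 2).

A = [[3,4],[0,5]]; eigenvalues λ = 5, 3.
Eigenvectors: (2,1) for λ=5, (1,0) for λ=3.
From the initial condition, c_1 = 5, c_2 = -7.
z(ln 2) = (5)(2^5)(1) + (-7)(2^3)(0) = 160.

160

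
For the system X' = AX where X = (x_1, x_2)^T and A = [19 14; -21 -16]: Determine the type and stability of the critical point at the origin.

saddle

A = [[19,14],[-21,-16]]; det(A-λI) = λ^2 - 3λ - 10.
λ = 5, -2: opposite signs.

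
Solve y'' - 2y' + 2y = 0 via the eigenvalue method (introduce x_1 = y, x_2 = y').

Let x_1 = y, x_2 = y'. Then x_1' = x_2 and x_2' = -2x_1 + 2x_2.
A = [[0,1],[-2,2]]; det(A-λI) = λ^2 - 2λ + 2.
Eigenvalues λ = 1 ± i.

y(t) = c_1e^(t)cos(t) + c_2e^(t)sin(t)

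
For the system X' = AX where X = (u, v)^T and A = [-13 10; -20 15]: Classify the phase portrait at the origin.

A = [[-13,10],[-20,15]]; det(A-λI) = λ^2 - 2λ + 5.
λ = 1 ± 2i: positive real part.

unstable spiral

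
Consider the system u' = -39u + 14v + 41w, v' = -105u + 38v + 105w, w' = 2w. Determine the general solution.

Coefficient matrix A = [[-39, 14, 41], [-105, 38, 105], [0, 0, 2]].
det(A - λI) = 0 gives eigenvalues λ = 2, -4, 3.
For λ=2: eigenvector (1,0,1).
For λ=-4: eigenvector (-2,-5,0).
For λ=3: eigenvector (1,3,0).
General solution: K_1e^(2t)(1,0,1) + K_2e^(-4t)(-2,-5,0) + K_3e^(3t)(1,3,0).

u(t) = K_1e^(2t) - 2K_2e^(-4t) + K_3e^(3t), v(t) = -5K_2e^(-4t) + 3K_3e^(3t), w(t) = K_1e^(2t)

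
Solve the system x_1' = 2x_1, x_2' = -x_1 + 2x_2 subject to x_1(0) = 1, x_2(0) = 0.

Coefficient matrix A = [[2, 0], [-1, 2]].
Characteristic polynomial det(A - λI) = λ^2 - 4λ + 4 = 0.
Single eigenvalue λ = 2 with algebraic multiplicity 2.
Eigenvector v = (0,-1); generalized eigenvector w with (A-λI)w=v is (1,-1).
General solution: e^(2t)[C_1·v + C_2·(t·v + w)].
Applying x_1(0)=1, x_2(0)=0 gives C_1=-1, C_2=1.

x_1(t) = e^(2t), x_2(t) = -te^(2t)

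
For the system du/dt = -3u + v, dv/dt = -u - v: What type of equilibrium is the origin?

stable improper node

A = [[-3,1],[-1,-1]]; det(A-λI) = λ^2 + 4λ + 4.
repeated λ = -2 with a single eigenvector.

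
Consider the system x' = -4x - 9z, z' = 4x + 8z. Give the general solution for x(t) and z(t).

x(t) = -3K_1e^(2t) - 3K_2te^(2t) + 2K_2e^(2t), z(t) = 2K_1e^(2t) + 2K_2te^(2t) - K_2e^(2t)

Coefficient matrix A = [[-4, -9], [4, 8]].
Characteristic polynomial det(A - λI) = λ^2 - 4λ + 4 = 0.
Single eigenvalue λ = 2 with algebraic multiplicity 2.
Eigenvector v = (-3,2); generalized eigenvector w with (A-λI)w=v is (2,-1).
General solution: e^(2t)[K_1·v + K_2·(t·v + w)].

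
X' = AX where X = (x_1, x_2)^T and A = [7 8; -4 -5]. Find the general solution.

x_1(t) = K_1e^(-t) - 2K_2e^(3t), x_2(t) = -K_1e^(-t) + K_2e^(3t)

Coefficient matrix A = [[7, 8], [-4, -5]].
Characteristic polynomial det(A - λI) = λ^2 - 2λ - 3 = 0.
Eigenvalues λ = -1, 3.
For λ=-1: (A-λI) row 1 is [8, 8], so an eigenvector is (1, -1).
For λ=3: (A-λI) row 1 is [4, 8], so an eigenvector is (-2, 1).
General solution: K_1e^(-t)(1,-1) + K_2e^(3t)(-2,1).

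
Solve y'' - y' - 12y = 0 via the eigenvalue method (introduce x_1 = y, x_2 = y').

Let x_1 = y, x_2 = y'. Then x_1' = x_2 and x_2' = 12x_1 + x_2.
A = [[0,1],[12,1]]; det(A-λI) = λ^2 - λ - 12.
Eigenvalues λ = 4, -3 with eigenvectors (1,4), (1,-3).

y(t) = K_1e^(4t) + K_2e^(-3t)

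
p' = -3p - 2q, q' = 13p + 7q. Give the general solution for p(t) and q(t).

p(t) = c_1e^(2t)sin(t) + c_1e^(2t)cos(t) + c_2e^(2t)sin(t) - c_2e^(2t)cos(t), q(t) = -2c_1e^(2t)sin(t) - 3c_1e^(2t)cos(t) - 3c_2e^(2t)sin(t) + 2c_2e^(2t)cos(t)

Coefficient matrix A = [[-3, -2], [13, 7]].
Characteristic polynomial det(A - λI) = λ^2 - 4λ + 5 = 0.
Eigenvalues λ = 2 ± i (complex conjugate pair).
For λ=2+i: an eigenvector is (1,-3) - i(1,-2) = (1 - i, -3 + 2i).
A real fundamental pair from Re and Im of e^((2+i)t)v: X_1 = e^(2t)(cos(t)·(1,-3) + sin(t)·(1,-2)), X_2 = e^(2t)(sin(t)·(1,-3) - cos(t)·(1,-2)).
General solution: c_1X_1 + c_2X_2.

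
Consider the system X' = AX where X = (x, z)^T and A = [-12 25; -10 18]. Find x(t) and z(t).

x(t) = -2c_1e^(3t)sin(5t) - c_1e^(3t)cos(5t) - c_2e^(3t)sin(5t) + 2c_2e^(3t)cos(5t), z(t) = -c_1e^(3t)sin(5t) - c_1e^(3t)cos(5t) - c_2e^(3t)sin(5t) + c_2e^(3t)cos(5t)

Coefficient matrix A = [[-12, 25], [-10, 18]].
Characteristic polynomial det(A - λI) = λ^2 - 6λ + 34 = 0.
Eigenvalues λ = 3 ± 5i (complex conjugate pair).
For λ=3+5i: an eigenvector is (-1,-1) - i(-2,-1) = (-1 + 2i, -1 + i).
A real fundamental pair from Re and Im of e^((3+5i)t)v: X_1 = e^(3t)(cos(5t)·(-1,-1) + sin(5t)·(-2,-1)), X_2 = e^(3t)(sin(5t)·(-1,-1) - cos(5t)·(-2,-1)).
General solution: c_1X_1 + c_2X_2.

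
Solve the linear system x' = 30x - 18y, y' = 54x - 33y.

Coefficient matrix A = [[30, -18], [54, -33]].
Characteristic polynomial det(A - λI) = λ^2 + 3λ - 18 = 0.
Eigenvalues λ = -6, 3.
For λ=-6: (A-λI) row 1 is [36, -18], so an eigenvector is (1, 2).
For λ=3: (A-λI) row 1 is [27, -18], so an eigenvector is (2, 3).
General solution: K_1e^(-6t)(1,2) + K_2e^(3t)(2,3).

x(t) = K_1e^(-6t) + 2K_2e^(3t), y(t) = 2K_1e^(-6t) + 3K_2e^(3t)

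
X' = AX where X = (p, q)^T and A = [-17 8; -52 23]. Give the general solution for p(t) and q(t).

p(t) = c_1e^(3t)sin(4t) - c_1e^(3t)cos(4t) - c_2e^(3t)sin(4t) - c_2e^(3t)cos(4t), q(t) = 3c_1e^(3t)sin(4t) - 2c_1e^(3t)cos(4t) - 2c_2e^(3t)sin(4t) - 3c_2e^(3t)cos(4t)

Coefficient matrix A = [[-17, 8], [-52, 23]].
Characteristic polynomial det(A - λI) = λ^2 - 6λ + 25 = 0.
Eigenvalues λ = 3 ± 4i (complex conjugate pair).
For λ=3+4i: an eigenvector is (-1,-2) - i(1,3) = (-1 - i, -2 - 3i).
A real fundamental pair from Re and Im of e^((3+4i)t)v: X_1 = e^(3t)(cos(4t)·(-1,-2) + sin(4t)·(1,3)), X_2 = e^(3t)(sin(4t)·(-1,-2) - cos(4t)·(1,3)).
General solution: c_1X_1 + c_2X_2.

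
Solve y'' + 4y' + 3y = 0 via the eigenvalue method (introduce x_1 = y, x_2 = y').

y(t) = C_1e^(-t) + C_2e^(-3t)

Let x_1 = y, x_2 = y'. Then x_1' = x_2 and x_2' = -3x_1 - 4x_2.
A = [[0,1],[-3,-4]]; det(A-λI) = λ^2 + 4λ + 3.
Eigenvalues λ = -1, -3 with eigenvectors (1,-1), (1,-3).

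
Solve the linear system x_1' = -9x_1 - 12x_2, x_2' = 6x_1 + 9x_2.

x_1(t) = -K_1e^(3t) - 2K_2e^(-3t), x_2(t) = K_1e^(3t) + K_2e^(-3t)

Coefficient matrix A = [[-9, -12], [6, 9]].
Characteristic polynomial det(A - λI) = λ^2 - 9 = 0.
Eigenvalues λ = 3, -3.
For λ=3: (A-λI) row 1 is [-12, -12], so an eigenvector is (-1, 1).
For λ=-3: (A-λI) row 1 is [-6, -12], so an eigenvector is (-2, 1).
General solution: K_1e^(3t)(-1,1) + K_2e^(-3t)(-2,1).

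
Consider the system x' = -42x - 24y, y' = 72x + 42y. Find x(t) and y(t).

Coefficient matrix A = [[-42, -24], [72, 42]].
Characteristic polynomial det(A - λI) = λ^2 - 36 = 0.
Eigenvalues λ = -6, 6.
For λ=-6: (A-λI) row 1 is [-36, -24], so an eigenvector is (-2, 3).
For λ=6: (A-λI) row 1 is [-48, -24], so an eigenvector is (-1, 2).
General solution: c_1e^(-6t)(-2,3) + c_2e^(6t)(-1,2).

x(t) = -2c_1e^(-6t) - c_2e^(6t), y(t) = 3c_1e^(-6t) + 2c_2e^(6t)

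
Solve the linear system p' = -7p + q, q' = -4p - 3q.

p(t) = K_1e^(-5t) + K_2te^(-5t) - K_2e^(-5t), q(t) = 2K_1e^(-5t) + 2K_2te^(-5t) - K_2e^(-5t)

Coefficient matrix A = [[-7, 1], [-4, -3]].
Characteristic polynomial det(A - λI) = λ^2 + 10λ + 25 = 0.
Single eigenvalue λ = -5 with algebraic multiplicity 2.
Eigenvector v = (1,2); generalized eigenvector w with (A-λI)w=v is (-1,-1).
General solution: e^(-5t)[K_1·v + K_2·(t·v + w)].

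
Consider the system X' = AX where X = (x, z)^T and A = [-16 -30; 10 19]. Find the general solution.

x(t) = -2C_1e^(-t) - 3C_2e^(4t), z(t) = C_1e^(-t) + 2C_2e^(4t)

Coefficient matrix A = [[-16, -30], [10, 19]].
Characteristic polynomial det(A - λI) = λ^2 - 3λ - 4 = 0.
Eigenvalues λ = -1, 4.
For λ=-1: (A-λI) row 1 is [-15, -30], so an eigenvector is (-2, 1).
For λ=4: (A-λI) row 1 is [-20, -30], so an eigenvector is (-3, 2).
General solution: C_1e^(-t)(-2,1) + C_2e^(4t)(-3,2).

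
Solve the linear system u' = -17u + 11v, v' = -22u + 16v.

Coefficient matrix A = [[-17, 11], [-22, 16]].
Characteristic polynomial det(A - λI) = λ^2 + λ - 30 = 0.
Eigenvalues λ = 5, -6.
For λ=5: (A-λI) row 1 is [-22, 11], so an eigenvector is (1, 2).
For λ=-6: (A-λI) row 1 is [-11, 11], so an eigenvector is (1, 1).
General solution: c_1e^(5t)(1,2) + c_2e^(-6t)(1,1).

u(t) = c_1e^(5t) + c_2e^(-6t), v(t) = 2c_1e^(5t) + c_2e^(-6t)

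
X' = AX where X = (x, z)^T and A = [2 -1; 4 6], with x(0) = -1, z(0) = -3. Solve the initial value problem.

x(t) = 5te^(4t) - e^(4t), z(t) = -10te^(4t) - 3e^(4t)

Coefficient matrix A = [[2, -1], [4, 6]].
Characteristic polynomial det(A - λI) = λ^2 - 8λ + 16 = 0.
Single eigenvalue λ = 4 with algebraic multiplicity 2.
Eigenvector v = (1,-2); generalized eigenvector w with (A-λI)w=v is (-1,1).
General solution: e^(4t)[c_1·v + c_2·(t·v + w)].
Applying x(0)=-1, z(0)=-3 gives c_1=4, c_2=5.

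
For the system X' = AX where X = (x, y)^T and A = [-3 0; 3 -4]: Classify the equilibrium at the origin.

A = [[-3,0],[3,-4]]; det(A-λI) = λ^2 + 7λ + 12.
λ = -3, -4: both negative.

stable node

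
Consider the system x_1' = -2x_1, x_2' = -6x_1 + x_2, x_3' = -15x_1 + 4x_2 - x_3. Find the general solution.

Coefficient matrix A = [[-2, 0, 0], [-6, 1, 0], [-15, 4, -1]].
det(A - λI) = 0 gives eigenvalues λ = -2, 1, -1.
For λ=-2: eigenvector (1,2,7).
For λ=1: eigenvector (0,1,2).
For λ=-1: eigenvector (0,0,1).
General solution: C_1e^(-2t)(1,2,7) + C_2e^(t)(0,1,2) + C_3e^(-t)(0,0,1).

x_1(t) = C_1e^(-2t), x_2(t) = 2C_1e^(-2t) + C_2e^(t), x_3(t) = 7C_1e^(-2t) + 2C_2e^(t) + C_3e^(-t)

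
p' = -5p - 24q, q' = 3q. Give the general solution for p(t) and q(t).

p(t) = -C_1e^(-5t) + 3C_2e^(3t), q(t) = -C_2e^(3t)

Coefficient matrix A = [[-5, -24], [0, 3]].
Characteristic polynomial det(A - λI) = λ^2 + 2λ - 15 = 0.
Eigenvalues λ = -5, 3.
For λ=-5: (A-λI) row 1 is [0, -24], so an eigenvector is (-1, 0).
For λ=3: (A-λI) row 1 is [-8, -24], so an eigenvector is (3, -1).
General solution: C_1e^(-5t)(-1,0) + C_2e^(3t)(3,-1).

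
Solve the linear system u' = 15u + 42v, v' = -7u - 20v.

u(t) = -2C_1e^(-6t) + 3C_2e^(t), v(t) = C_1e^(-6t) - C_2e^(t)

Coefficient matrix A = [[15, 42], [-7, -20]].
Characteristic polynomial det(A - λI) = λ^2 + 5λ - 6 = 0.
Eigenvalues λ = -6, 1.
For λ=-6: (A-λI) row 1 is [21, 42], so an eigenvector is (-2, 1).
For λ=1: (A-λI) row 1 is [14, 42], so an eigenvector is (3, -1).
General solution: C_1e^(-6t)(-2,1) + C_2e^(t)(3,-1).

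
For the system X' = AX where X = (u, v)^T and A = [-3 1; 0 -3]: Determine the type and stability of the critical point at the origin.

A = [[-3,1],[0,-3]]; det(A-λI) = λ^2 + 6λ + 9.
repeated λ = -3 with a single eigenvector.

stable improper node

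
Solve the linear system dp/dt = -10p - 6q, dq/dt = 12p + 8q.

p(t) = -C_1e^(-4t) - C_2e^(2t), q(t) = C_1e^(-4t) + 2C_2e^(2t)

Coefficient matrix A = [[-10, -6], [12, 8]].
Characteristic polynomial det(A - λI) = λ^2 + 2λ - 8 = 0.
Eigenvalues λ = -4, 2.
For λ=-4: (A-λI) row 1 is [-6, -6], so an eigenvector is (-1, 1).
For λ=2: (A-λI) row 1 is [-12, -6], so an eigenvector is (-1, 2).
General solution: C_1e^(-4t)(-1,1) + C_2e^(2t)(-1,2).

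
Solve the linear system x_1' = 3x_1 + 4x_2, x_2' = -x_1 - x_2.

Coefficient matrix A = [[3, 4], [-1, -1]].
Characteristic polynomial det(A - λI) = λ^2 - 2λ + 1 = 0.
Single eigenvalue λ = 1 with algebraic multiplicity 2.
Eigenvector v = (-2,1); generalized eigenvector w with (A-λI)w=v is (-3,1).
General solution: e^(t)[C_1·v + C_2·(t·v + w)].

x_1(t) = -2C_1e^(t) - 2C_2te^(t) - 3C_2e^(t), x_2(t) = C_1e^(t) + C_2te^(t) + C_2e^(t)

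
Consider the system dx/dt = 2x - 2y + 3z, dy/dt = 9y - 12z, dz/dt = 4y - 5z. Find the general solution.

x(t) = C_1e^(2t) - C_3e^(3t), y(t) = -3C_2e^(t) + 2C_3e^(3t), z(t) = -2C_2e^(t) + C_3e^(3t)

Coefficient matrix A = [[2, -2, 3], [0, 9, -12], [0, 4, -5]].
det(A - λI) = 0 gives eigenvalues λ = 2, 1, 3.
For λ=2: eigenvector (1,0,0).
For λ=1: eigenvector (0,-3,-2).
For λ=3: eigenvector (-1,2,1).
General solution: C_1e^(2t)(1,0,0) + C_2e^(t)(0,-3,-2) + C_3e^(3t)(-1,2,1).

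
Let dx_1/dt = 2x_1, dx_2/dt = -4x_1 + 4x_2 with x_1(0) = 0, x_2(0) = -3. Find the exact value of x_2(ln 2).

A = [[2,0],[-4,4]]; eigenvalues λ = 2, 4.
Eigenvectors: (-1,-2) for λ=2, (0,-1) for λ=4.
From the initial condition, c_1 = 0, c_2 = 3.
x_2(ln 2) = (0)(2^2)(-2) + (3)(2^4)(-1) = -48.

-48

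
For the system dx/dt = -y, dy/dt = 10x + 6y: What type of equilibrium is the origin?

A = [[0,-1],[10,6]]; det(A-λI) = λ^2 - 6λ + 10.
λ = 3 ± i: positive real part.

unstable spiral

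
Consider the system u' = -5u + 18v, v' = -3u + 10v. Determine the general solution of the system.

u(t) = 2c_1e^(4t) + 3c_2e^(t), v(t) = c_1e^(4t) + c_2e^(t)

Coefficient matrix A = [[-5, 18], [-3, 10]].
Characteristic polynomial det(A - λI) = λ^2 - 5λ + 4 = 0.
Eigenvalues λ = 4, 1.
For λ=4: (A-λI) row 1 is [-9, 18], so an eigenvector is (2, 1).
For λ=1: (A-λI) row 1 is [-6, 18], so an eigenvector is (3, 1).
General solution: c_1e^(4t)(2,1) + c_2e^(t)(3,1).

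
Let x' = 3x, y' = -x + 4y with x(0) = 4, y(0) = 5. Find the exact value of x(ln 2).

32

A = [[3,0],[-1,4]]; eigenvalues λ = 3, 4.
Eigenvectors: (-1,-1) for λ=3, (0,1) for λ=4.
From the initial condition, c_1 = -4, c_2 = 1.
x(ln 2) = (-4)(2^3)(-1) + (1)(2^4)(0) = 32.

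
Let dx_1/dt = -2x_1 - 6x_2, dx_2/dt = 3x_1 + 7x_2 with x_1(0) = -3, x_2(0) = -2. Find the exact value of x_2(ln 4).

-1772

A = [[-2,-6],[3,7]]; eigenvalues λ = 4, 1.
Eigenvectors: (1,-1) for λ=4, (-2,1) for λ=1.
From the initial condition, c_1 = 7, c_2 = 5.
x_2(ln 4) = (7)(4^4)(-1) + (5)(4^1)(1) = -1772.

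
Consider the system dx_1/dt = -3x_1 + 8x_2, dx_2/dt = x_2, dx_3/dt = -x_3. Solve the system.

Coefficient matrix A = [[-3, 8, 0], [0, 1, 0], [0, 0, -1]].
det(A - λI) = 0 gives eigenvalues λ = -3, -1, 1.
For λ=-3: eigenvector (1,0,0).
For λ=-1: eigenvector (0,0,1).
For λ=1: eigenvector (2,1,0).
General solution: C_1e^(-3t)(1,0,0) + C_2e^(-t)(0,0,1) + C_3e^(t)(2,1,0).

x_1(t) = C_1e^(-3t) + 2C_3e^(t), x_2(t) = C_3e^(t), x_3(t) = C_2e^(-t)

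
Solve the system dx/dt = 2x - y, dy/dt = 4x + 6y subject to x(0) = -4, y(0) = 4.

x(t) = 4te^(4t) - 4e^(4t), y(t) = -8te^(4t) + 4e^(4t)

Coefficient matrix A = [[2, -1], [4, 6]].
Characteristic polynomial det(A - λI) = λ^2 - 8λ + 16 = 0.
Single eigenvalue λ = 4 with algebraic multiplicity 2.
Eigenvector v = (1,-2); generalized eigenvector w with (A-λI)w=v is (0,-1).
General solution: e^(4t)[C_1·v + C_2·(t·v + w)].
Applying x(0)=-4, y(0)=4 gives C_1=-4, C_2=4.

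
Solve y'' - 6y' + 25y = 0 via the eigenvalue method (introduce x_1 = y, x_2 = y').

Let x_1 = y, x_2 = y'. Then x_1' = x_2 and x_2' = -25x_1 + 6x_2.
A = [[0,1],[-25,6]]; det(A-λI) = λ^2 - 6λ + 25.
Eigenvalues λ = 3 ± 4i.

y(t) = K_1e^(3t)cos(4t) + K_2e^(3t)sin(4t)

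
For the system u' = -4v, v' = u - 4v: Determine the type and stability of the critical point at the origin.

A = [[0,-4],[1,-4]]; det(A-λI) = λ^2 + 4λ + 4.
repeated λ = -2 with a single eigenvector.

stable improper node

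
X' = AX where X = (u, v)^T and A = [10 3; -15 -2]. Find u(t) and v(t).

u(t) = -C_1e^(4t)cos(3t) - C_2e^(4t)sin(3t), v(t) = C_1e^(4t)sin(3t) + 2C_1e^(4t)cos(3t) + 2C_2e^(4t)sin(3t) - C_2e^(4t)cos(3t)

Coefficient matrix A = [[10, 3], [-15, -2]].
Characteristic polynomial det(A - λI) = λ^2 - 8λ + 25 = 0.
Eigenvalues λ = 4 ± 3i (complex conjugate pair).
For λ=4+3i: an eigenvector is (-1,2) - i(0,1) = (-1, 2 - i).
A real fundamental pair from Re and Im of e^((4+3i)t)v: X_1 = e^(4t)(cos(3t)·(-1,2) + sin(3t)·(0,1)), X_2 = e^(4t)(sin(3t)·(-1,2) - cos(3t)·(0,1)).
General solution: C_1X_1 + C_2X_2.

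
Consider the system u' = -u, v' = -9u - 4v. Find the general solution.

u(t) = K_2e^(-t), v(t) = -K_1e^(-4t) - 3K_2e^(-t)

Coefficient matrix A = [[-1, 0], [-9, -4]].
Characteristic polynomial det(A - λI) = λ^2 + 5λ + 4 = 0.
Eigenvalues λ = -4, -1.
For λ=-4: (A-λI) row 1 is [3, 0], so an eigenvector is (0, -1).
For λ=-1: (A-λI) row 2 is [-9, -3], so an eigenvector is (1, -3).
General solution: K_1e^(-4t)(0,-1) + K_2e^(-t)(1,-3).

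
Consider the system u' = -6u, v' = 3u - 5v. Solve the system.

u(t) = K_2e^(-6t), v(t) = K_1e^(-5t) - 3K_2e^(-6t)

Coefficient matrix A = [[-6, 0], [3, -5]].
Characteristic polynomial det(A - λI) = λ^2 + 11λ + 30 = 0.
Eigenvalues λ = -5, -6.
For λ=-5: (A-λI) row 1 is [-1, 0], so an eigenvector is (0, 1).
For λ=-6: (A-λI) row 2 is [3, 1], so an eigenvector is (1, -3).
General solution: K_1e^(-5t)(0,1) + K_2e^(-6t)(1,-3).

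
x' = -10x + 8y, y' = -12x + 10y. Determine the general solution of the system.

Coefficient matrix A = [[-10, 8], [-12, 10]].
Characteristic polynomial det(A - λI) = λ^2 - 4 = 0.
Eigenvalues λ = -2, 2.
For λ=-2: (A-λI) row 1 is [-8, 8], so an eigenvector is (-1, -1).
For λ=2: (A-λI) row 1 is [-12, 8], so an eigenvector is (2, 3).
General solution: K_1e^(-2t)(-1,-1) + K_2e^(2t)(2,3).

x(t) = -K_1e^(-2t) + 2K_2e^(2t), y(t) = -K_1e^(-2t) + 3K_2e^(2t)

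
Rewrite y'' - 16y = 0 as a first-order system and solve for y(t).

Let x_1 = y, x_2 = y'. Then x_1' = x_2 and x_2' = 16x_1.
A = [[0,1],[16,0]]; det(A-λI) = λ^2 - 16.
Eigenvalues λ = -4, 4 with eigenvectors (1,-4), (1,4).

y(t) = K_1e^(-4t) + K_2e^(4t)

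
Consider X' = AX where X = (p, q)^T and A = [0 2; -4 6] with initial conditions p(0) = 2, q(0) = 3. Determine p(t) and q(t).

p(t) = e^(4t) + e^(2t), q(t) = 2e^(4t) + e^(2t)

Coefficient matrix A = [[0, 2], [-4, 6]].
Characteristic polynomial det(A - λI) = λ^2 - 6λ + 8 = 0.
Eigenvalues λ = 4, 2.
For λ=4: (A-λI) row 1 is [-4, 2], so an eigenvector is (-1, -2).
For λ=2: (A-λI) row 1 is [-2, 2], so an eigenvector is (-1, -1).
General solution: c_1e^(4t)(-1,-2) + c_2e^(2t)(-1,-1).
Applying p(0)=2, q(0)=3 gives c_1=-1, c_2=-1.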